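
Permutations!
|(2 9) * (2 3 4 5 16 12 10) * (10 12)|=|(2 9 3 4 5 16 10)|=7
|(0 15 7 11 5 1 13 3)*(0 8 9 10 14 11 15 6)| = |(0 6)(1 13 3 8 9 10 14 11 5)(7 15)| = 18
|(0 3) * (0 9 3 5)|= 2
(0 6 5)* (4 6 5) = [5, 1, 2, 3, 6, 0, 4] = (0 5)(4 6)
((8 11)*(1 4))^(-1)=((1 4)(8 11))^(-1)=(1 4)(8 11)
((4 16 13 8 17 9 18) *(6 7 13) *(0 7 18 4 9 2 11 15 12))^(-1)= ((0 7 13 8 17 2 11 15 12)(4 16 6 18 9))^(-1)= (0 12 15 11 2 17 8 13 7)(4 9 18 6 16)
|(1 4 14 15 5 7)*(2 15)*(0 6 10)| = |(0 6 10)(1 4 14 2 15 5 7)| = 21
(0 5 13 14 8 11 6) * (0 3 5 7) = (0 7)(3 5 13 14 8 11 6) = [7, 1, 2, 5, 4, 13, 3, 0, 11, 9, 10, 6, 12, 14, 8]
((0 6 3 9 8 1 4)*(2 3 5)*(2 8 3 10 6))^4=((0 2 10 6 5 8 1 4)(3 9))^4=(0 5)(1 10)(2 8)(4 6)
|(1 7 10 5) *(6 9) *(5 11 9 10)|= |(1 7 5)(6 10 11 9)|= 12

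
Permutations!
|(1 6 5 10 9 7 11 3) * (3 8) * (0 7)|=10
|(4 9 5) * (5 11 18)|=|(4 9 11 18 5)|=5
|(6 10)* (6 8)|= 3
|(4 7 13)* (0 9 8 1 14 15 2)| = |(0 9 8 1 14 15 2)(4 7 13)| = 21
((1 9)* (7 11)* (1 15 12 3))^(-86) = ((1 9 15 12 3)(7 11))^(-86) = (1 3 12 15 9)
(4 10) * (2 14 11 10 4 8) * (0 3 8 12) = [3, 1, 14, 8, 4, 5, 6, 7, 2, 9, 12, 10, 0, 13, 11] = (0 3 8 2 14 11 10 12)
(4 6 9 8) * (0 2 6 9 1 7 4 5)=(0 2 6 1 7 4 9 8 5)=[2, 7, 6, 3, 9, 0, 1, 4, 5, 8]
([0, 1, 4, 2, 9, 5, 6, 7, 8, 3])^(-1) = [0, 1, 3, 9, 2, 5, 6, 7, 8, 4]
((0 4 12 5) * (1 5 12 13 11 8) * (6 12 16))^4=(0 8 4 1 13 5 11)(6 12 16)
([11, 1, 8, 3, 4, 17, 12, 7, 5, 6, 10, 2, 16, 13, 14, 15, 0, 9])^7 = (0 6 5 11 12 17 2 16 9 8)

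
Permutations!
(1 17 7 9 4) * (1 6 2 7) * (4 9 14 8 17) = [0, 4, 7, 3, 6, 5, 2, 14, 17, 9, 10, 11, 12, 13, 8, 15, 16, 1] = (1 4 6 2 7 14 8 17)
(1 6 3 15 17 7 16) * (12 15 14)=(1 6 3 14 12 15 17 7 16)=[0, 6, 2, 14, 4, 5, 3, 16, 8, 9, 10, 11, 15, 13, 12, 17, 1, 7]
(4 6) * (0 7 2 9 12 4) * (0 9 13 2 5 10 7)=(2 13)(4 6 9 12)(5 10 7)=[0, 1, 13, 3, 6, 10, 9, 5, 8, 12, 7, 11, 4, 2]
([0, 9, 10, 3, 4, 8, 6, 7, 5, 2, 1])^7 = [0, 10, 9, 3, 4, 8, 6, 7, 5, 1, 2]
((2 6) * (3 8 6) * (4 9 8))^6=((2 3 4 9 8 6))^6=(9)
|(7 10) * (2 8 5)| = |(2 8 5)(7 10)| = 6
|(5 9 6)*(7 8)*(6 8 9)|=6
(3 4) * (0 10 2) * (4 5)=[10, 1, 0, 5, 3, 4, 6, 7, 8, 9, 2]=(0 10 2)(3 5 4)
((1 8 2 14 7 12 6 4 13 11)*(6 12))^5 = ((1 8 2 14 7 6 4 13 11))^5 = (1 6 8 4 2 13 14 11 7)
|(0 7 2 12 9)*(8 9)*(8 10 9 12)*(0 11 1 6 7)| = |(1 6 7 2 8 12 10 9 11)| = 9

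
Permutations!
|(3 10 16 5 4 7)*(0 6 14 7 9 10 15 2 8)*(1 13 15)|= 10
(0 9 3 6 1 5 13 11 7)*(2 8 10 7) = [9, 5, 8, 6, 4, 13, 1, 0, 10, 3, 7, 2, 12, 11] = (0 9 3 6 1 5 13 11 2 8 10 7)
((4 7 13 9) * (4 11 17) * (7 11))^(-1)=((4 11 17)(7 13 9))^(-1)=(4 17 11)(7 9 13)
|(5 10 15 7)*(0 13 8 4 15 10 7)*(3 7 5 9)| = |(0 13 8 4 15)(3 7 9)| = 15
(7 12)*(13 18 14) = (7 12)(13 18 14) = [0, 1, 2, 3, 4, 5, 6, 12, 8, 9, 10, 11, 7, 18, 13, 15, 16, 17, 14]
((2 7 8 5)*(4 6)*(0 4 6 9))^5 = ((0 4 9)(2 7 8 5))^5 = (0 9 4)(2 7 8 5)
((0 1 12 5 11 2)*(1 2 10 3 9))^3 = ((0 2)(1 12 5 11 10 3 9))^3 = (0 2)(1 11 9 5 3 12 10)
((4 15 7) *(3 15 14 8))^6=(15)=((3 15 7 4 14 8))^6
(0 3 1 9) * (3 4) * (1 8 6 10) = (0 4 3 8 6 10 1 9) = [4, 9, 2, 8, 3, 5, 10, 7, 6, 0, 1]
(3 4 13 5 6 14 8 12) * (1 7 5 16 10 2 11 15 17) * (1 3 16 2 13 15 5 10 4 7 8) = (1 8 12 16 4 15 17 3 7 10 13 2 11 5 6 14) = [0, 8, 11, 7, 15, 6, 14, 10, 12, 9, 13, 5, 16, 2, 1, 17, 4, 3]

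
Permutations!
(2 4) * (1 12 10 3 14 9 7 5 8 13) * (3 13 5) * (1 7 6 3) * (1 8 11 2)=[0, 12, 4, 14, 1, 11, 3, 8, 5, 6, 13, 2, 10, 7, 9]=(1 12 10 13 7 8 5 11 2 4)(3 14 9 6)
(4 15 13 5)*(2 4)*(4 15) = (2 15 13 5) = [0, 1, 15, 3, 4, 2, 6, 7, 8, 9, 10, 11, 12, 5, 14, 13]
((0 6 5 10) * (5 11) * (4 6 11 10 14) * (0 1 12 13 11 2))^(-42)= (1 11 4)(5 6 12)(10 13 14)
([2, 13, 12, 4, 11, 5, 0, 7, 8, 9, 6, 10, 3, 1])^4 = (13)(0 4)(2 11)(3 6)(10 12)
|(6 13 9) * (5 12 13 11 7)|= |(5 12 13 9 6 11 7)|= 7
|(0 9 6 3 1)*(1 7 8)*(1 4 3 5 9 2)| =12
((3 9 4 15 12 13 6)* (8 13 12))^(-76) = (3 9 4 15 8 13 6)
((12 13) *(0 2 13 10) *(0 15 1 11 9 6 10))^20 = (1 9 10)(6 15 11)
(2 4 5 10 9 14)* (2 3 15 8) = (2 4 5 10 9 14 3 15 8) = [0, 1, 4, 15, 5, 10, 6, 7, 2, 14, 9, 11, 12, 13, 3, 8]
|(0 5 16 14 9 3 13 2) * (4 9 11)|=|(0 5 16 14 11 4 9 3 13 2)|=10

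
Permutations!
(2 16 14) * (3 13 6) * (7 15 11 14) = [0, 1, 16, 13, 4, 5, 3, 15, 8, 9, 10, 14, 12, 6, 2, 11, 7] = (2 16 7 15 11 14)(3 13 6)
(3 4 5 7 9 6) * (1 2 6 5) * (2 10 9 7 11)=(1 10 9 5 11 2 6 3 4)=[0, 10, 6, 4, 1, 11, 3, 7, 8, 5, 9, 2]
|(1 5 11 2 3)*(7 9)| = |(1 5 11 2 3)(7 9)| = 10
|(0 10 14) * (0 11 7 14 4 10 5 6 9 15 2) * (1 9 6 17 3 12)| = |(0 5 17 3 12 1 9 15 2)(4 10)(7 14 11)| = 18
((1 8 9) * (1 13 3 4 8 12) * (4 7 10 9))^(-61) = ((1 12)(3 7 10 9 13)(4 8))^(-61) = (1 12)(3 13 9 10 7)(4 8)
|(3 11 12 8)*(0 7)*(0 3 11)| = 3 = |(0 7 3)(8 11 12)|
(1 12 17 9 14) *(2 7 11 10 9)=[0, 12, 7, 3, 4, 5, 6, 11, 8, 14, 9, 10, 17, 13, 1, 15, 16, 2]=(1 12 17 2 7 11 10 9 14)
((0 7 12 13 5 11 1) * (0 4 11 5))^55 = (0 13 12 7)(1 4 11)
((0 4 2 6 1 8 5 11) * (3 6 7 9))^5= (0 3 11 9 5 7 8 2 1 4 6)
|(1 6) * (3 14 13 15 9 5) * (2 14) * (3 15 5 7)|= 8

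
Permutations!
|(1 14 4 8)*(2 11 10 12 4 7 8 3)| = |(1 14 7 8)(2 11 10 12 4 3)| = 12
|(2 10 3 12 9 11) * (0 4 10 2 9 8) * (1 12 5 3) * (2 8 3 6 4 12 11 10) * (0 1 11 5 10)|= |(0 12 3 10 11 9)(1 5 6 4 2 8)|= 6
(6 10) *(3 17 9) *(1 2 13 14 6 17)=(1 2 13 14 6 10 17 9 3)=[0, 2, 13, 1, 4, 5, 10, 7, 8, 3, 17, 11, 12, 14, 6, 15, 16, 9]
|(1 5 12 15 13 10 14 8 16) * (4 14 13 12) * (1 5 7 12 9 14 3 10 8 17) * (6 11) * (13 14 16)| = |(1 7 12 15 9 16 5 4 3 10 14 17)(6 11)(8 13)| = 12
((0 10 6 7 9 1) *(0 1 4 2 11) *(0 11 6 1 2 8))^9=(11)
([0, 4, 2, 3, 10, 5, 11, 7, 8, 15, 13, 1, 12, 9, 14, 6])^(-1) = [0, 11, 2, 3, 1, 5, 15, 7, 8, 13, 4, 6, 12, 10, 14, 9]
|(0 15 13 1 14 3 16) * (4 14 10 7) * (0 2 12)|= |(0 15 13 1 10 7 4 14 3 16 2 12)|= 12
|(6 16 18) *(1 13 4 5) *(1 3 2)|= 6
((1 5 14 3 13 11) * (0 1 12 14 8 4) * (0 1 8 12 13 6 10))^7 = (0 3 5 8 6 12 4 10 14 1)(11 13)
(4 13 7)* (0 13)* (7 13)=(13)(0 7 4)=[7, 1, 2, 3, 0, 5, 6, 4, 8, 9, 10, 11, 12, 13]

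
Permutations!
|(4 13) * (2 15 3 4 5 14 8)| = 8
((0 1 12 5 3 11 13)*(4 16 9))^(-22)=((0 1 12 5 3 11 13)(4 16 9))^(-22)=(0 13 11 3 5 12 1)(4 9 16)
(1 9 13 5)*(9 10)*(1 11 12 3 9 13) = (1 10 13 5 11 12 3 9) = [0, 10, 2, 9, 4, 11, 6, 7, 8, 1, 13, 12, 3, 5]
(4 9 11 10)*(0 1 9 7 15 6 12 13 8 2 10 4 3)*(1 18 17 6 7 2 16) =(0 18 17 6 12 13 8 16 1 9 11 4 2 10 3)(7 15) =[18, 9, 10, 0, 2, 5, 12, 15, 16, 11, 3, 4, 13, 8, 14, 7, 1, 6, 17]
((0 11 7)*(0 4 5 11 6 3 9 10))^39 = (0 10 9 3 6)(4 7 11 5)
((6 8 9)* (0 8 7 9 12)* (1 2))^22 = ((0 8 12)(1 2)(6 7 9))^22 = (0 8 12)(6 7 9)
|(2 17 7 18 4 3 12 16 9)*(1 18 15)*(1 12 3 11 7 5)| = |(1 18 4 11 7 15 12 16 9 2 17 5)| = 12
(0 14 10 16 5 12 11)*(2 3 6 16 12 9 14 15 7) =(0 15 7 2 3 6 16 5 9 14 10 12 11) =[15, 1, 3, 6, 4, 9, 16, 2, 8, 14, 12, 0, 11, 13, 10, 7, 5]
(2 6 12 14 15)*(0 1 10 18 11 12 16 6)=(0 1 10 18 11 12 14 15 2)(6 16)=[1, 10, 0, 3, 4, 5, 16, 7, 8, 9, 18, 12, 14, 13, 15, 2, 6, 17, 11]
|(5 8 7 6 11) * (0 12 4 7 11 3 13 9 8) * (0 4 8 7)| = |(0 12 8 11 5 4)(3 13 9 7 6)| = 30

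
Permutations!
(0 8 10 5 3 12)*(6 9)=(0 8 10 5 3 12)(6 9)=[8, 1, 2, 12, 4, 3, 9, 7, 10, 6, 5, 11, 0]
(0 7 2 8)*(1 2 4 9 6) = [7, 2, 8, 3, 9, 5, 1, 4, 0, 6] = (0 7 4 9 6 1 2 8)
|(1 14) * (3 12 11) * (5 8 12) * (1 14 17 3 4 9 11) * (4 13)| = |(1 17 3 5 8 12)(4 9 11 13)| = 12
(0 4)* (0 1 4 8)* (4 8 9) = (0 9 4 1 8) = [9, 8, 2, 3, 1, 5, 6, 7, 0, 4]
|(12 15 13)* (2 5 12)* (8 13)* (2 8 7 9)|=6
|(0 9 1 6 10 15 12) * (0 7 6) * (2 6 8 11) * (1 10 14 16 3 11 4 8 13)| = |(0 9 10 15 12 7 13 1)(2 6 14 16 3 11)(4 8)| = 24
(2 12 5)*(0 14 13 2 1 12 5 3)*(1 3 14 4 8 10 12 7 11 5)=(0 4 8 10 12 14 13 2 1 7 11 5 3)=[4, 7, 1, 0, 8, 3, 6, 11, 10, 9, 12, 5, 14, 2, 13]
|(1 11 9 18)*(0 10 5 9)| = 7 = |(0 10 5 9 18 1 11)|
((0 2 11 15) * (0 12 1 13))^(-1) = (0 13 1 12 15 11 2)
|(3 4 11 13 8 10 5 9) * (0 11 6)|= |(0 11 13 8 10 5 9 3 4 6)|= 10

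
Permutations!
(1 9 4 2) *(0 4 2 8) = (0 4 8)(1 9 2) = [4, 9, 1, 3, 8, 5, 6, 7, 0, 2]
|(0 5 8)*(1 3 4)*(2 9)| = 6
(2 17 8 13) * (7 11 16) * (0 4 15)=(0 4 15)(2 17 8 13)(7 11 16)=[4, 1, 17, 3, 15, 5, 6, 11, 13, 9, 10, 16, 12, 2, 14, 0, 7, 8]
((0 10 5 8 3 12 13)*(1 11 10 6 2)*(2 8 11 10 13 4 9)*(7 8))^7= ((0 6 7 8 3 12 4 9 2 1 10 5 11 13))^7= (0 9)(1 7)(2 6)(3 5)(4 13)(8 10)(11 12)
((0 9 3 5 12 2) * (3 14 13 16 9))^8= ((0 3 5 12 2)(9 14 13 16))^8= (16)(0 12 3 2 5)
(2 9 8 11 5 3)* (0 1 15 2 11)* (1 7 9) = (0 7 9 8)(1 15 2)(3 11 5) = [7, 15, 1, 11, 4, 3, 6, 9, 0, 8, 10, 5, 12, 13, 14, 2]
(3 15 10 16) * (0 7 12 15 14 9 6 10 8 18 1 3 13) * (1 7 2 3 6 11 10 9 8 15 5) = [2, 6, 3, 14, 4, 1, 9, 12, 18, 11, 16, 10, 5, 0, 8, 15, 13, 17, 7] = (0 2 3 14 8 18 7 12 5 1 6 9 11 10 16 13)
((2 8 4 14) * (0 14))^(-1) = ((0 14 2 8 4))^(-1) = (0 4 8 2 14)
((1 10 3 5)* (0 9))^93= ((0 9)(1 10 3 5))^93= (0 9)(1 10 3 5)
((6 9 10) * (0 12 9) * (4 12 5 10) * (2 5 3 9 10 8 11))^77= (12)(2 5 8 11)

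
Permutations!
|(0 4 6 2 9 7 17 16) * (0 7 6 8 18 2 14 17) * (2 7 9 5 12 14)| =|(0 4 8 18 7)(2 5 12 14 17 16 9 6)| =40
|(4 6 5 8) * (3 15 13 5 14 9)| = |(3 15 13 5 8 4 6 14 9)| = 9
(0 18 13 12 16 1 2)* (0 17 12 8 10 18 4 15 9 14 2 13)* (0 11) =(0 4 15 9 14 2 17 12 16 1 13 8 10 18 11) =[4, 13, 17, 3, 15, 5, 6, 7, 10, 14, 18, 0, 16, 8, 2, 9, 1, 12, 11]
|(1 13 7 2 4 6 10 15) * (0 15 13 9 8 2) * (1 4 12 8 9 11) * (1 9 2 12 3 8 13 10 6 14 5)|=14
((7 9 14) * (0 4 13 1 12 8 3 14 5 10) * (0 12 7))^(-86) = (0 3 12 5 7 13)(1 4 14 8 10 9)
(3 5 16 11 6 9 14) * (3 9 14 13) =(3 5 16 11 6 14 9 13) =[0, 1, 2, 5, 4, 16, 14, 7, 8, 13, 10, 6, 12, 3, 9, 15, 11]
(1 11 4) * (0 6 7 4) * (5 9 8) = (0 6 7 4 1 11)(5 9 8) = [6, 11, 2, 3, 1, 9, 7, 4, 5, 8, 10, 0]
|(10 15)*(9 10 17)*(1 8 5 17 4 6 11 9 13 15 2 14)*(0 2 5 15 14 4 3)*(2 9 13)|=15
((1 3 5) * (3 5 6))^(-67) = (1 5)(3 6)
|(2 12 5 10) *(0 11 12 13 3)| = 8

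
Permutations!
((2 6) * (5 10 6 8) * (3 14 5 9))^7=(2 6 10 5 14 3 9 8)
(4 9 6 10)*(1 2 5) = (1 2 5)(4 9 6 10) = [0, 2, 5, 3, 9, 1, 10, 7, 8, 6, 4]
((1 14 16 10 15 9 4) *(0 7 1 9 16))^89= (0 7 1 14)(4 9)(10 16 15)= ((0 7 1 14)(4 9)(10 15 16))^89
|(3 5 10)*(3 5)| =|(5 10)| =2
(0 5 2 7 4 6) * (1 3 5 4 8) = (0 4 6)(1 3 5 2 7 8) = [4, 3, 7, 5, 6, 2, 0, 8, 1]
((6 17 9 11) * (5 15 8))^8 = (17)(5 8 15)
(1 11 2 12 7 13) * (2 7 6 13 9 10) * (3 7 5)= (1 11 5 3 7 9 10 2 12 6 13)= [0, 11, 12, 7, 4, 3, 13, 9, 8, 10, 2, 5, 6, 1]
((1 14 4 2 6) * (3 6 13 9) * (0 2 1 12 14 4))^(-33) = ((0 2 13 9 3 6 12 14)(1 4))^(-33) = (0 14 12 6 3 9 13 2)(1 4)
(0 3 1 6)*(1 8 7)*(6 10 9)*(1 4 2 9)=(0 3 8 7 4 2 9 6)(1 10)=[3, 10, 9, 8, 2, 5, 0, 4, 7, 6, 1]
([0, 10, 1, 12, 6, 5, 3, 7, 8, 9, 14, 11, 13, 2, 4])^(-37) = (1 2 13 12 3 6 4 14 10)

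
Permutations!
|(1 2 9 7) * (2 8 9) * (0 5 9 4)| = 7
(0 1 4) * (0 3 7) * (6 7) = [1, 4, 2, 6, 3, 5, 7, 0] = (0 1 4 3 6 7)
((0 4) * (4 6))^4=((0 6 4))^4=(0 6 4)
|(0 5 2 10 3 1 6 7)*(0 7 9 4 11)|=|(0 5 2 10 3 1 6 9 4 11)|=10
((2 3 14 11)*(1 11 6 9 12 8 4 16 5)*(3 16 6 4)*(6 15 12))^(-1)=(1 5 16 2 11)(3 8 12 15 4 14)(6 9)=((1 11 2 16 5)(3 14 4 15 12 8)(6 9))^(-1)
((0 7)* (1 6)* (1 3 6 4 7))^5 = ((0 1 4 7)(3 6))^5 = (0 1 4 7)(3 6)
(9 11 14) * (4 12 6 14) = [0, 1, 2, 3, 12, 5, 14, 7, 8, 11, 10, 4, 6, 13, 9] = (4 12 6 14 9 11)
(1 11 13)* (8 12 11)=[0, 8, 2, 3, 4, 5, 6, 7, 12, 9, 10, 13, 11, 1]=(1 8 12 11 13)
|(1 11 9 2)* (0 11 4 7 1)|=12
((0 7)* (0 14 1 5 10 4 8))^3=(0 1 4 7 5 8 14 10)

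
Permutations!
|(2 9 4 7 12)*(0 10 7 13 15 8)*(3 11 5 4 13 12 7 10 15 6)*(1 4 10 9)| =84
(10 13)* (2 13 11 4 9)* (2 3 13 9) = (2 9 3 13 10 11 4) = [0, 1, 9, 13, 2, 5, 6, 7, 8, 3, 11, 4, 12, 10]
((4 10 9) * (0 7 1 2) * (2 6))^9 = (10)(0 2 6 1 7)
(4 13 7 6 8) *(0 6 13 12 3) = (0 6 8 4 12 3)(7 13) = [6, 1, 2, 0, 12, 5, 8, 13, 4, 9, 10, 11, 3, 7]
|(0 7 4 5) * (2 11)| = |(0 7 4 5)(2 11)| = 4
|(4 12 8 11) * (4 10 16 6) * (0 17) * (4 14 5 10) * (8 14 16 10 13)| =|(0 17)(4 12 14 5 13 8 11)(6 16)| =14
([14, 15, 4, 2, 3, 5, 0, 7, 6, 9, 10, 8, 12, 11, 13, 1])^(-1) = (0 6 8 11 13 14)(1 15)(2 3 4)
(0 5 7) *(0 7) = (7)(0 5) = [5, 1, 2, 3, 4, 0, 6, 7]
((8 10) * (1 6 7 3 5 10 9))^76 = (1 5)(3 9)(6 10)(7 8)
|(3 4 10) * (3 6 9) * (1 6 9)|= 4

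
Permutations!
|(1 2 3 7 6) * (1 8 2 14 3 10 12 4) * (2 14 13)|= |(1 13 2 10 12 4)(3 7 6 8 14)|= 30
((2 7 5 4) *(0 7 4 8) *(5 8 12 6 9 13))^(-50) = ((0 7 8)(2 4)(5 12 6 9 13))^(-50) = (13)(0 7 8)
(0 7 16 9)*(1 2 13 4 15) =(0 7 16 9)(1 2 13 4 15) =[7, 2, 13, 3, 15, 5, 6, 16, 8, 0, 10, 11, 12, 4, 14, 1, 9]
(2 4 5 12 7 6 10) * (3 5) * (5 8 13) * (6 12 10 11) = (2 4 3 8 13 5 10)(6 11)(7 12) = [0, 1, 4, 8, 3, 10, 11, 12, 13, 9, 2, 6, 7, 5]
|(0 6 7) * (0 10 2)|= 5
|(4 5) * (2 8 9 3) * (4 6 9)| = |(2 8 4 5 6 9 3)| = 7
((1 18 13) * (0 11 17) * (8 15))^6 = ((0 11 17)(1 18 13)(8 15))^6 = (18)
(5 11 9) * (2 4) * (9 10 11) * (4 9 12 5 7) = (2 9 7 4)(5 12)(10 11) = [0, 1, 9, 3, 2, 12, 6, 4, 8, 7, 11, 10, 5]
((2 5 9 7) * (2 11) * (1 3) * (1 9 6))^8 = ((1 3 9 7 11 2 5 6))^8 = (11)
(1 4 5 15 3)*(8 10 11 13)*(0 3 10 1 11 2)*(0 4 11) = (0 3)(1 11 13 8)(2 4 5 15 10) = [3, 11, 4, 0, 5, 15, 6, 7, 1, 9, 2, 13, 12, 8, 14, 10]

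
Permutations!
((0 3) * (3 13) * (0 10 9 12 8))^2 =(0 3 9 8 13 10 12)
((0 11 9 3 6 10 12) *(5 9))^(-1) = (0 12 10 6 3 9 5 11)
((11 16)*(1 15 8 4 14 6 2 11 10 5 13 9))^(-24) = ((1 15 8 4 14 6 2 11 16 10 5 13 9))^(-24) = (1 8 14 2 16 5 9 15 4 6 11 10 13)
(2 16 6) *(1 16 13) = (1 16 6 2 13) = [0, 16, 13, 3, 4, 5, 2, 7, 8, 9, 10, 11, 12, 1, 14, 15, 6]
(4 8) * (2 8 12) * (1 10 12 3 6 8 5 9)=(1 10 12 2 5 9)(3 6 8 4)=[0, 10, 5, 6, 3, 9, 8, 7, 4, 1, 12, 11, 2]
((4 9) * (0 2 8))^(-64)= (9)(0 8 2)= ((0 2 8)(4 9))^(-64)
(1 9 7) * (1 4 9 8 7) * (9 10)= (1 8 7 4 10 9)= [0, 8, 2, 3, 10, 5, 6, 4, 7, 1, 9]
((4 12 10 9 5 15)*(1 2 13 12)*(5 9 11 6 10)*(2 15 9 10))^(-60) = (15)(2 9)(5 6)(10 13)(11 12)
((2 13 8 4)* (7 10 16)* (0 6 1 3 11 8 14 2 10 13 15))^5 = ((0 6 1 3 11 8 4 10 16 7 13 14 2 15))^5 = (0 8 13 6 4 14 1 10 2 3 16 15 11 7)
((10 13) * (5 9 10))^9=((5 9 10 13))^9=(5 9 10 13)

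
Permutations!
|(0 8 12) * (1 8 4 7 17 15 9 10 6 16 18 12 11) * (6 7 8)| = 45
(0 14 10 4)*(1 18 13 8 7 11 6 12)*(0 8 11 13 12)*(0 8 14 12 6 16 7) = (0 12 1 18 6 8)(4 14 10)(7 13 11 16) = [12, 18, 2, 3, 14, 5, 8, 13, 0, 9, 4, 16, 1, 11, 10, 15, 7, 17, 6]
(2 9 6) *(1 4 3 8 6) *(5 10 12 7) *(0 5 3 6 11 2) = (0 5 10 12 7 3 8 11 2 9 1 4 6) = [5, 4, 9, 8, 6, 10, 0, 3, 11, 1, 12, 2, 7]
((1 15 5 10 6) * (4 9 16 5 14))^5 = ((1 15 14 4 9 16 5 10 6))^5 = (1 16 15 5 14 10 4 6 9)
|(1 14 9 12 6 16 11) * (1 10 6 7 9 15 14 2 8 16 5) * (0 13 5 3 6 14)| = 66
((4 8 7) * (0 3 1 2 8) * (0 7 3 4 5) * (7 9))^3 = (0 7 4 5 9)(1 3 8 2) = ((0 4 9 7 5)(1 2 8 3))^3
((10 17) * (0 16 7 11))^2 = (17)(0 7)(11 16)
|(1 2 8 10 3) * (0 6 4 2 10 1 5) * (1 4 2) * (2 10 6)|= |(0 2 8 4 1 6 10 3 5)|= 9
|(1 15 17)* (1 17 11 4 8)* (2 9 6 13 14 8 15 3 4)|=11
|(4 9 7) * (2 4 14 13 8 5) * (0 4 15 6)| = 11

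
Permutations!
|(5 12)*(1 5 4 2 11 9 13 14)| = 9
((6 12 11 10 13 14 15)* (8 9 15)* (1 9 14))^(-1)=((1 9 15 6 12 11 10 13)(8 14))^(-1)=(1 13 10 11 12 6 15 9)(8 14)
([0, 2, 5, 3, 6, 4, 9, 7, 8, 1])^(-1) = (1 9 6 4 5 2)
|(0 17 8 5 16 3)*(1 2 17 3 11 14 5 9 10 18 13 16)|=12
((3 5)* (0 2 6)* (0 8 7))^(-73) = ((0 2 6 8 7)(3 5))^(-73) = (0 6 7 2 8)(3 5)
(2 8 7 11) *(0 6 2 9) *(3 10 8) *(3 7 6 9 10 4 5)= (0 9)(2 7 11 10 8 6)(3 4 5)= [9, 1, 7, 4, 5, 3, 2, 11, 6, 0, 8, 10]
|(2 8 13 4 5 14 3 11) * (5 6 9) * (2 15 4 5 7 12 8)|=|(3 11 15 4 6 9 7 12 8 13 5 14)|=12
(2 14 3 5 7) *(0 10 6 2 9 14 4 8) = [10, 1, 4, 5, 8, 7, 2, 9, 0, 14, 6, 11, 12, 13, 3] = (0 10 6 2 4 8)(3 5 7 9 14)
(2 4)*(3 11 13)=(2 4)(3 11 13)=[0, 1, 4, 11, 2, 5, 6, 7, 8, 9, 10, 13, 12, 3]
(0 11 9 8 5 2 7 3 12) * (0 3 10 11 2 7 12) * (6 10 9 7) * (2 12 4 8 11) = (0 12 3)(2 4 8 5 6 10)(7 9 11) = [12, 1, 4, 0, 8, 6, 10, 9, 5, 11, 2, 7, 3]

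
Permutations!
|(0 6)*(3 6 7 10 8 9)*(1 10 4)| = 9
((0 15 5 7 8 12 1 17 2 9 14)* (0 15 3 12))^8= (0 15 17)(1 8 14)(2 3 5)(7 9 12)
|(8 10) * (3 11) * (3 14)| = 6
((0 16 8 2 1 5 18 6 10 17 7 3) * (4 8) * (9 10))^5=(0 1 10 16 5 17 4 18 7 8 6 3 2 9)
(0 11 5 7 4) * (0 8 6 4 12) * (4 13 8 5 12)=[11, 1, 2, 3, 5, 7, 13, 4, 6, 9, 10, 12, 0, 8]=(0 11 12)(4 5 7)(6 13 8)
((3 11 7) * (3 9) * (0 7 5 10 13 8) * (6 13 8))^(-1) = ((0 7 9 3 11 5 10 8)(6 13))^(-1) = (0 8 10 5 11 3 9 7)(6 13)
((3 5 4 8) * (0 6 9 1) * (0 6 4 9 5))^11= ((0 4 8 3)(1 6 5 9))^11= (0 3 8 4)(1 9 5 6)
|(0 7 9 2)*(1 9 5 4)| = 7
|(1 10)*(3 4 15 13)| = |(1 10)(3 4 15 13)| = 4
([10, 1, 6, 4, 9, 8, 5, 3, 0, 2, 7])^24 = [4, 1, 0, 6, 5, 7, 10, 2, 3, 8, 9]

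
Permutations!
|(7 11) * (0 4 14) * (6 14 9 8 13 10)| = 8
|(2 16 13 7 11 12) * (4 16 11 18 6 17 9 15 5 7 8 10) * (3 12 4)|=63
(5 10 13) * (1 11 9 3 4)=[0, 11, 2, 4, 1, 10, 6, 7, 8, 3, 13, 9, 12, 5]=(1 11 9 3 4)(5 10 13)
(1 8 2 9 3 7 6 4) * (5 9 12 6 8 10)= (1 10 5 9 3 7 8 2 12 6 4)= [0, 10, 12, 7, 1, 9, 4, 8, 2, 3, 5, 11, 6]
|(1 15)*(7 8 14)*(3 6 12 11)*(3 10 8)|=8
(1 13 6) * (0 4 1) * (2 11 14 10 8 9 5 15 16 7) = [4, 13, 11, 3, 1, 15, 0, 2, 9, 5, 8, 14, 12, 6, 10, 16, 7] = (0 4 1 13 6)(2 11 14 10 8 9 5 15 16 7)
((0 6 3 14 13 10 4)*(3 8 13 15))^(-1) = ((0 6 8 13 10 4)(3 14 15))^(-1) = (0 4 10 13 8 6)(3 15 14)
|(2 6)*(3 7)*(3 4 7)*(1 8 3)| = 6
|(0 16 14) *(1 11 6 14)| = |(0 16 1 11 6 14)| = 6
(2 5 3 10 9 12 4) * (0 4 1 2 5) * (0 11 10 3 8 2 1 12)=(12)(0 4 5 8 2 11 10 9)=[4, 1, 11, 3, 5, 8, 6, 7, 2, 0, 9, 10, 12]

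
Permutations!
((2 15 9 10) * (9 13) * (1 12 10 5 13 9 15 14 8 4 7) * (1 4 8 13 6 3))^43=((1 12 10 2 14 13 15 9 5 6 3)(4 7))^43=(1 3 6 5 9 15 13 14 2 10 12)(4 7)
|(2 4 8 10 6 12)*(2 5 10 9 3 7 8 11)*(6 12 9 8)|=|(2 4 11)(3 7 6 9)(5 10 12)|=12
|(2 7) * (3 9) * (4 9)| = 6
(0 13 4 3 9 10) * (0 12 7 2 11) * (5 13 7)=[7, 1, 11, 9, 3, 13, 6, 2, 8, 10, 12, 0, 5, 4]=(0 7 2 11)(3 9 10 12 5 13 4)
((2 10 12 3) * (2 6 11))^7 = (2 10 12 3 6 11)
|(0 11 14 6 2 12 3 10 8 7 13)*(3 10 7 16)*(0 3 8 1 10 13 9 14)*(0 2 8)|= 12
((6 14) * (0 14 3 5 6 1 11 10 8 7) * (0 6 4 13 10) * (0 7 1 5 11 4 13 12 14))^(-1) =((1 4 12 14 5 13 10 8)(3 11 7 6))^(-1) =(1 8 10 13 5 14 12 4)(3 6 7 11)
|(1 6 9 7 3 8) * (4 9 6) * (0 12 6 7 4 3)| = 12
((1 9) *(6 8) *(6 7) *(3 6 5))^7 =((1 9)(3 6 8 7 5))^7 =(1 9)(3 8 5 6 7)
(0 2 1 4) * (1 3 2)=(0 1 4)(2 3)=[1, 4, 3, 2, 0]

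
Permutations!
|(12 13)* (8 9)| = 2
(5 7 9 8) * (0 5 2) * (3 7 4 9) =(0 5 4 9 8 2)(3 7) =[5, 1, 0, 7, 9, 4, 6, 3, 2, 8]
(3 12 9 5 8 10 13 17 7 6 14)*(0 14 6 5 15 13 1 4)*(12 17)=(0 14 3 17 7 5 8 10 1 4)(9 15 13 12)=[14, 4, 2, 17, 0, 8, 6, 5, 10, 15, 1, 11, 9, 12, 3, 13, 16, 7]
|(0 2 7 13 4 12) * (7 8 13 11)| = 6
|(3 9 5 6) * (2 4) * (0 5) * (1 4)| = |(0 5 6 3 9)(1 4 2)| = 15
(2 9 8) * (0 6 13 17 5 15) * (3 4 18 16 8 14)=(0 6 13 17 5 15)(2 9 14 3 4 18 16 8)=[6, 1, 9, 4, 18, 15, 13, 7, 2, 14, 10, 11, 12, 17, 3, 0, 8, 5, 16]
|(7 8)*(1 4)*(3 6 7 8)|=|(8)(1 4)(3 6 7)|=6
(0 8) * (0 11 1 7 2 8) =(1 7 2 8 11) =[0, 7, 8, 3, 4, 5, 6, 2, 11, 9, 10, 1]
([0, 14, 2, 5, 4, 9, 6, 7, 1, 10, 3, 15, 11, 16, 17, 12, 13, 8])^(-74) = [0, 17, 2, 9, 4, 10, 6, 7, 14, 3, 5, 15, 11, 13, 8, 12, 16, 1]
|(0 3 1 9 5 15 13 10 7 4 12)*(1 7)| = |(0 3 7 4 12)(1 9 5 15 13 10)| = 30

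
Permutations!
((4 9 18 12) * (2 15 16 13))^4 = ((2 15 16 13)(4 9 18 12))^4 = (18)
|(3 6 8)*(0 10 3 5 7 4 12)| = 9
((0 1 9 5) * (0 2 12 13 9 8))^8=((0 1 8)(2 12 13 9 5))^8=(0 8 1)(2 9 12 5 13)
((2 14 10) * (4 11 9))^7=(2 14 10)(4 11 9)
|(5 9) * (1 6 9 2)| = 5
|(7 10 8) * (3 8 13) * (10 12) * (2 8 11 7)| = 6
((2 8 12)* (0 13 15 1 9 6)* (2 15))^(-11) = ((0 13 2 8 12 15 1 9 6))^(-11) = (0 9 15 8 13 6 1 12 2)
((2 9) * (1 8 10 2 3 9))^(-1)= (1 2 10 8)(3 9)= ((1 8 10 2)(3 9))^(-1)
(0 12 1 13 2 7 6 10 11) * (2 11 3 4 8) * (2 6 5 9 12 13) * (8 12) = (0 13 11)(1 2 7 5 9 8 6 10 3 4 12) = [13, 2, 7, 4, 12, 9, 10, 5, 6, 8, 3, 0, 1, 11]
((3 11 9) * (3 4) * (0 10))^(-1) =(0 10)(3 4 9 11)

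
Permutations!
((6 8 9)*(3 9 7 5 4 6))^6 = ((3 9)(4 6 8 7 5))^6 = (9)(4 6 8 7 5)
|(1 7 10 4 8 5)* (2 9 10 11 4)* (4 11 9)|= |(11)(1 7 9 10 2 4 8 5)|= 8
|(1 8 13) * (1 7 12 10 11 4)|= |(1 8 13 7 12 10 11 4)|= 8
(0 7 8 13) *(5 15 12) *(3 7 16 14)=[16, 1, 2, 7, 4, 15, 6, 8, 13, 9, 10, 11, 5, 0, 3, 12, 14]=(0 16 14 3 7 8 13)(5 15 12)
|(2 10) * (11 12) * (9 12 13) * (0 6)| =4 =|(0 6)(2 10)(9 12 11 13)|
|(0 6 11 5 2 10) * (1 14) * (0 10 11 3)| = 6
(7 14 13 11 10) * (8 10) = (7 14 13 11 8 10) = [0, 1, 2, 3, 4, 5, 6, 14, 10, 9, 7, 8, 12, 11, 13]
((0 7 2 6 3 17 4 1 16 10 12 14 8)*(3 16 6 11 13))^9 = (0 6 11 12 17)(1 2 10 3 8)(4 7 16 13 14)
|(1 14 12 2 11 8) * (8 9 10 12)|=15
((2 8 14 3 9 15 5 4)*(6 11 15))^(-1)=(2 4 5 15 11 6 9 3 14 8)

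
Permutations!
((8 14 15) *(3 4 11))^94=(3 4 11)(8 14 15)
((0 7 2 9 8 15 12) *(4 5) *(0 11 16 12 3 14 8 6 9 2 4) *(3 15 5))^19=(0 8 3 7 5 14 4)(6 9)(11 16 12)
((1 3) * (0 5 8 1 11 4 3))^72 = (11) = ((0 5 8 1)(3 11 4))^72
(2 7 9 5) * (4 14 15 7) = [0, 1, 4, 3, 14, 2, 6, 9, 8, 5, 10, 11, 12, 13, 15, 7] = (2 4 14 15 7 9 5)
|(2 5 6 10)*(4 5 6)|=6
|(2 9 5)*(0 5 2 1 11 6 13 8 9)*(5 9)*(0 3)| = |(0 9 2 3)(1 11 6 13 8 5)| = 12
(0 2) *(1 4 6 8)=(0 2)(1 4 6 8)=[2, 4, 0, 3, 6, 5, 8, 7, 1]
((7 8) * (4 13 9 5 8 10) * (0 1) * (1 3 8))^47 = (0 9 10 3 5 4 8 1 13 7)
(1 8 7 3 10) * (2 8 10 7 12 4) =[0, 10, 8, 7, 2, 5, 6, 3, 12, 9, 1, 11, 4] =(1 10)(2 8 12 4)(3 7)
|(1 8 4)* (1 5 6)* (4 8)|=4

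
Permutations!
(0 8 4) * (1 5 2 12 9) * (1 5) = [8, 1, 12, 3, 0, 2, 6, 7, 4, 5, 10, 11, 9] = (0 8 4)(2 12 9 5)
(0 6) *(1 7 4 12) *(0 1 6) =(1 7 4 12 6) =[0, 7, 2, 3, 12, 5, 1, 4, 8, 9, 10, 11, 6]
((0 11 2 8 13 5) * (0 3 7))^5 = (0 5 2 7 13 11 3 8) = ((0 11 2 8 13 5 3 7))^5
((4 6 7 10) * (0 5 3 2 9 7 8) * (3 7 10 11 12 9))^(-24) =(0 10 7 6 12)(4 11 8 9 5)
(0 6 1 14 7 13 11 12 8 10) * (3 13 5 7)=(0 6 1 14 3 13 11 12 8 10)(5 7)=[6, 14, 2, 13, 4, 7, 1, 5, 10, 9, 0, 12, 8, 11, 3]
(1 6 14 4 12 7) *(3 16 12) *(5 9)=(1 6 14 4 3 16 12 7)(5 9)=[0, 6, 2, 16, 3, 9, 14, 1, 8, 5, 10, 11, 7, 13, 4, 15, 12]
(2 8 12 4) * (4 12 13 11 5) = (2 8 13 11 5 4) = [0, 1, 8, 3, 2, 4, 6, 7, 13, 9, 10, 5, 12, 11]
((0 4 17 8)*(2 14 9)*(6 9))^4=((0 4 17 8)(2 14 6 9))^4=(17)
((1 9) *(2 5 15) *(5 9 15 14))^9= (1 15 2 9)(5 14)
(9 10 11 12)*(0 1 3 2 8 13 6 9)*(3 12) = (0 1 12)(2 8 13 6 9 10 11 3) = [1, 12, 8, 2, 4, 5, 9, 7, 13, 10, 11, 3, 0, 6]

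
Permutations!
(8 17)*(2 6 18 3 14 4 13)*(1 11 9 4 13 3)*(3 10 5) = (1 11 9 4 10 5 3 14 13 2 6 18)(8 17) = [0, 11, 6, 14, 10, 3, 18, 7, 17, 4, 5, 9, 12, 2, 13, 15, 16, 8, 1]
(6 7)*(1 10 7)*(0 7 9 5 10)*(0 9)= (0 7 6 1 9 5 10)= [7, 9, 2, 3, 4, 10, 1, 6, 8, 5, 0]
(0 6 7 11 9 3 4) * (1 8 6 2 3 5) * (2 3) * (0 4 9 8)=(0 3 9 5 1)(6 7 11 8)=[3, 0, 2, 9, 4, 1, 7, 11, 6, 5, 10, 8]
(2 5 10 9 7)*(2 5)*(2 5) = (2 5 10 9 7) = [0, 1, 5, 3, 4, 10, 6, 2, 8, 7, 9]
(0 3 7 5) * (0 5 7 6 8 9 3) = (3 6 8 9) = [0, 1, 2, 6, 4, 5, 8, 7, 9, 3]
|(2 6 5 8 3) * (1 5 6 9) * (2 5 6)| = |(1 6 2 9)(3 5 8)| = 12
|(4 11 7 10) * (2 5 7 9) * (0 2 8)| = |(0 2 5 7 10 4 11 9 8)| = 9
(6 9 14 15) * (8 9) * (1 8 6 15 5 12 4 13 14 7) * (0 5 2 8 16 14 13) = (0 5 12 4)(1 16 14 2 8 9 7) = [5, 16, 8, 3, 0, 12, 6, 1, 9, 7, 10, 11, 4, 13, 2, 15, 14]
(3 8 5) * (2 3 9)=[0, 1, 3, 8, 4, 9, 6, 7, 5, 2]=(2 3 8 5 9)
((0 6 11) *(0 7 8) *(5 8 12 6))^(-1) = ((0 5 8)(6 11 7 12))^(-1) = (0 8 5)(6 12 7 11)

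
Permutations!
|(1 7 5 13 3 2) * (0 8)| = |(0 8)(1 7 5 13 3 2)| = 6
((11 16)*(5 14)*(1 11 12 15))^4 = (1 15 12 16 11)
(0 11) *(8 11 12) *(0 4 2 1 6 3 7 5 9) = (0 12 8 11 4 2 1 6 3 7 5 9) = [12, 6, 1, 7, 2, 9, 3, 5, 11, 0, 10, 4, 8]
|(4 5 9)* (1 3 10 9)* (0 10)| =|(0 10 9 4 5 1 3)| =7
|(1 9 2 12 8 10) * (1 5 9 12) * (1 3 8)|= |(1 12)(2 3 8 10 5 9)|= 6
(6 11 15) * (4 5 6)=(4 5 6 11 15)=[0, 1, 2, 3, 5, 6, 11, 7, 8, 9, 10, 15, 12, 13, 14, 4]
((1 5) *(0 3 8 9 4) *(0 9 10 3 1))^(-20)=((0 1 5)(3 8 10)(4 9))^(-20)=(0 1 5)(3 8 10)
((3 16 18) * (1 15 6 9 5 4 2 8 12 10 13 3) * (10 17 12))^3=((1 15 6 9 5 4 2 8 10 13 3 16 18)(12 17))^3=(1 9 2 13 18 6 4 10 16 15 5 8 3)(12 17)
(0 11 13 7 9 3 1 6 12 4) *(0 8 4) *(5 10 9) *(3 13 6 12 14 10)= (0 11 6 14 10 9 13 7 5 3 1 12)(4 8)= [11, 12, 2, 1, 8, 3, 14, 5, 4, 13, 9, 6, 0, 7, 10]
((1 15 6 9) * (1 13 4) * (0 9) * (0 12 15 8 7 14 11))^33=(15)(0 7 4)(1 9 14)(8 13 11)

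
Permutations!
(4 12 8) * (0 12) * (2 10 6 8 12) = (12)(0 2 10 6 8 4) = [2, 1, 10, 3, 0, 5, 8, 7, 4, 9, 6, 11, 12]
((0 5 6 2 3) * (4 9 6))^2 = (0 4 6 3 5 9 2)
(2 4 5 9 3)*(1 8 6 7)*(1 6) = (1 8)(2 4 5 9 3)(6 7) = [0, 8, 4, 2, 5, 9, 7, 6, 1, 3]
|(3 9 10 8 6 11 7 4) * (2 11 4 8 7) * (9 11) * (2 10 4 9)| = 8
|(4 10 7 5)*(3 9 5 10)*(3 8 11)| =6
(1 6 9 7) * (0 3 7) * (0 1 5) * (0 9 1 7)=(0 3)(1 6)(5 9 7)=[3, 6, 2, 0, 4, 9, 1, 5, 8, 7]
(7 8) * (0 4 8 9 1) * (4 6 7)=(0 6 7 9 1)(4 8)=[6, 0, 2, 3, 8, 5, 7, 9, 4, 1]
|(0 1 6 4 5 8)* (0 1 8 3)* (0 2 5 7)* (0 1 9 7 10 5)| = |(0 8 9 7 1 6 4 10 5 3 2)| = 11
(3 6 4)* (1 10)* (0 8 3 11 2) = (0 8 3 6 4 11 2)(1 10) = [8, 10, 0, 6, 11, 5, 4, 7, 3, 9, 1, 2]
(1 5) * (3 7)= [0, 5, 2, 7, 4, 1, 6, 3]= (1 5)(3 7)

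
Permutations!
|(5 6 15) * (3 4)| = 6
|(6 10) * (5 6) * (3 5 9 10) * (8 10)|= 3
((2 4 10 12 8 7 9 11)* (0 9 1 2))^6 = (1 7 8 12 10 4 2)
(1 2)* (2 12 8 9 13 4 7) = (1 12 8 9 13 4 7 2) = [0, 12, 1, 3, 7, 5, 6, 2, 9, 13, 10, 11, 8, 4]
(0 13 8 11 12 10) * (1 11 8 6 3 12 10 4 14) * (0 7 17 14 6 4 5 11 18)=(0 13 4 6 3 12 5 11 10 7 17 14 1 18)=[13, 18, 2, 12, 6, 11, 3, 17, 8, 9, 7, 10, 5, 4, 1, 15, 16, 14, 0]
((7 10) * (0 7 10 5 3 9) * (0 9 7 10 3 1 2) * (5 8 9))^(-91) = ((0 10 3 7 8 9 5 1 2))^(-91) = (0 2 1 5 9 8 7 3 10)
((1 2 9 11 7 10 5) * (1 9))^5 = (11)(1 2)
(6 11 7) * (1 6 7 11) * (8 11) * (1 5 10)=[0, 6, 2, 3, 4, 10, 5, 7, 11, 9, 1, 8]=(1 6 5 10)(8 11)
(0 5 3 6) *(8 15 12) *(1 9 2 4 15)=[5, 9, 4, 6, 15, 3, 0, 7, 1, 2, 10, 11, 8, 13, 14, 12]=(0 5 3 6)(1 9 2 4 15 12 8)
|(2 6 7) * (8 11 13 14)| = |(2 6 7)(8 11 13 14)| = 12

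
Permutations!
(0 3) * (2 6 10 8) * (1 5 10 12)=(0 3)(1 5 10 8 2 6 12)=[3, 5, 6, 0, 4, 10, 12, 7, 2, 9, 8, 11, 1]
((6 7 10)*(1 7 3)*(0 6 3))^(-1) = (0 6)(1 3 10 7)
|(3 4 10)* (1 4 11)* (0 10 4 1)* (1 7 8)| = 12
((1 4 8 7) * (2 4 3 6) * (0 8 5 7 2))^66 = (0 4 1)(2 7 6)(3 8 5)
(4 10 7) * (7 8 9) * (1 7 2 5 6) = [0, 7, 5, 3, 10, 6, 1, 4, 9, 2, 8] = (1 7 4 10 8 9 2 5 6)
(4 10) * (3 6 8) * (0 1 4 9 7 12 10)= (0 1 4)(3 6 8)(7 12 10 9)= [1, 4, 2, 6, 0, 5, 8, 12, 3, 7, 9, 11, 10]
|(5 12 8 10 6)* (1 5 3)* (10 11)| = |(1 5 12 8 11 10 6 3)| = 8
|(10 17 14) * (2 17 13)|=5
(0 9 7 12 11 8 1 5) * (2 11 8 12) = [9, 5, 11, 3, 4, 0, 6, 2, 1, 7, 10, 12, 8] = (0 9 7 2 11 12 8 1 5)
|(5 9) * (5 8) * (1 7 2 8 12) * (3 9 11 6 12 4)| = 24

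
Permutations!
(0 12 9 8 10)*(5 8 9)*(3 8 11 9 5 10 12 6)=(0 6 3 8 12 10)(5 11 9)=[6, 1, 2, 8, 4, 11, 3, 7, 12, 5, 0, 9, 10]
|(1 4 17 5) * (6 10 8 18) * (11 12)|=|(1 4 17 5)(6 10 8 18)(11 12)|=4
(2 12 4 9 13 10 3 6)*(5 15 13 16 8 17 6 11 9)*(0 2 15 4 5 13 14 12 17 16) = (0 2 17 6 15 14 12 5 4 13 10 3 11 9)(8 16) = [2, 1, 17, 11, 13, 4, 15, 7, 16, 0, 3, 9, 5, 10, 12, 14, 8, 6]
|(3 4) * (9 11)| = 2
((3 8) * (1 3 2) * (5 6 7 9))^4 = ((1 3 8 2)(5 6 7 9))^4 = (9)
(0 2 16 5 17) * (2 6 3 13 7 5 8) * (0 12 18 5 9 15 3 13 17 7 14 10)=(0 6 13 14 10)(2 16 8)(3 17 12 18 5 7 9 15)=[6, 1, 16, 17, 4, 7, 13, 9, 2, 15, 0, 11, 18, 14, 10, 3, 8, 12, 5]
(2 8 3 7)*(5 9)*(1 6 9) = (1 6 9 5)(2 8 3 7) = [0, 6, 8, 7, 4, 1, 9, 2, 3, 5]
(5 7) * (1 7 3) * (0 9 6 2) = (0 9 6 2)(1 7 5 3) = [9, 7, 0, 1, 4, 3, 2, 5, 8, 6]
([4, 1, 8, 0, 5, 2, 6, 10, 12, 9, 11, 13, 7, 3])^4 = (0 8 11 4 12 13 5 7 3 2 10)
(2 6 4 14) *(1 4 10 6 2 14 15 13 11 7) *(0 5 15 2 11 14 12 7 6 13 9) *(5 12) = (0 12 7 1 4 2 11 6 10 13 14 5 15 9) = [12, 4, 11, 3, 2, 15, 10, 1, 8, 0, 13, 6, 7, 14, 5, 9]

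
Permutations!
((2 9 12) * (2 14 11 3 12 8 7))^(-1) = (2 7 8 9)(3 11 14 12)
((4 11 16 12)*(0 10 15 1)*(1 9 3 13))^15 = ((0 10 15 9 3 13 1)(4 11 16 12))^15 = (0 10 15 9 3 13 1)(4 12 16 11)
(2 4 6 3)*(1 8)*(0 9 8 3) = (0 9 8 1 3 2 4 6) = [9, 3, 4, 2, 6, 5, 0, 7, 1, 8]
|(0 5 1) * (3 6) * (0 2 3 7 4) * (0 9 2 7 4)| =20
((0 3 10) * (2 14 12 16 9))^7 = ((0 3 10)(2 14 12 16 9))^7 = (0 3 10)(2 12 9 14 16)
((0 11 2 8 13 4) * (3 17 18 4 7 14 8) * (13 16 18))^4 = (0 17 8)(2 7 18)(3 14 4)(11 13 16)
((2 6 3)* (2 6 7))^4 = ((2 7)(3 6))^4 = (7)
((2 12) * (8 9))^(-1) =(2 12)(8 9)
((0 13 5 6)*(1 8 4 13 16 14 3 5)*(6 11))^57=((0 16 14 3 5 11 6)(1 8 4 13))^57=(0 16 14 3 5 11 6)(1 8 4 13)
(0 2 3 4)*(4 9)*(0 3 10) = [2, 1, 10, 9, 3, 5, 6, 7, 8, 4, 0] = (0 2 10)(3 9 4)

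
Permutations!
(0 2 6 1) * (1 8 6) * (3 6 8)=(8)(0 2 1)(3 6)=[2, 0, 1, 6, 4, 5, 3, 7, 8]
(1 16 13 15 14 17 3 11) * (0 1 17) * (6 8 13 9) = [1, 16, 2, 11, 4, 5, 8, 7, 13, 6, 10, 17, 12, 15, 0, 14, 9, 3] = (0 1 16 9 6 8 13 15 14)(3 11 17)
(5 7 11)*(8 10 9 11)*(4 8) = (4 8 10 9 11 5 7) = [0, 1, 2, 3, 8, 7, 6, 4, 10, 11, 9, 5]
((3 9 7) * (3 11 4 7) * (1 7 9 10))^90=(1 10 3 9 4 11 7)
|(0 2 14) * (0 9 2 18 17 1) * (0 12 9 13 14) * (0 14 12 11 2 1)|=21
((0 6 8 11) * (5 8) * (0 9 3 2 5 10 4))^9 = (0 6 10 4)(2 11)(3 8)(5 9)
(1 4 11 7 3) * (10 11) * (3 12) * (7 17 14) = [0, 4, 2, 1, 10, 5, 6, 12, 8, 9, 11, 17, 3, 13, 7, 15, 16, 14] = (1 4 10 11 17 14 7 12 3)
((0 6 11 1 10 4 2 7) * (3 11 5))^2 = ((0 6 5 3 11 1 10 4 2 7))^2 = (0 5 11 10 2)(1 4 7 6 3)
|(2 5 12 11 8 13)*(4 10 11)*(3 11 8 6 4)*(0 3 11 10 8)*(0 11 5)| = |(0 3 10 11 6 4 8 13 2)(5 12)| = 18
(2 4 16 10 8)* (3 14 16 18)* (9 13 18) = (2 4 9 13 18 3 14 16 10 8) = [0, 1, 4, 14, 9, 5, 6, 7, 2, 13, 8, 11, 12, 18, 16, 15, 10, 17, 3]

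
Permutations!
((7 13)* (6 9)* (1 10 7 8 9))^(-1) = ((1 10 7 13 8 9 6))^(-1) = (1 6 9 8 13 7 10)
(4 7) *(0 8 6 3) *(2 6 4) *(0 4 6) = (0 8 6 3 4 7 2) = [8, 1, 0, 4, 7, 5, 3, 2, 6]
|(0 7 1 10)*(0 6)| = |(0 7 1 10 6)| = 5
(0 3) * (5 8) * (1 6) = (0 3)(1 6)(5 8) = [3, 6, 2, 0, 4, 8, 1, 7, 5]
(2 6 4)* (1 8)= (1 8)(2 6 4)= [0, 8, 6, 3, 2, 5, 4, 7, 1]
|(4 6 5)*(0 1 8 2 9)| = |(0 1 8 2 9)(4 6 5)| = 15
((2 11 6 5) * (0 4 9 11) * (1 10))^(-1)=(0 2 5 6 11 9 4)(1 10)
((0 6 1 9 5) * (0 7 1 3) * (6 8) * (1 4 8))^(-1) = ((0 1 9 5 7 4 8 6 3))^(-1) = (0 3 6 8 4 7 5 9 1)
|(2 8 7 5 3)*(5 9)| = 6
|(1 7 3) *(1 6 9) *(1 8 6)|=3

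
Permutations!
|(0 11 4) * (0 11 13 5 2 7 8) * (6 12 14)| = 6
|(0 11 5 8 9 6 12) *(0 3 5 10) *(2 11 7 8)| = 11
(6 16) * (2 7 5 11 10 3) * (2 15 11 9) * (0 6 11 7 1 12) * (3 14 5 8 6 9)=(0 9 2 1 12)(3 15 7 8 6 16 11 10 14 5)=[9, 12, 1, 15, 4, 3, 16, 8, 6, 2, 14, 10, 0, 13, 5, 7, 11]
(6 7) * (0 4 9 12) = (0 4 9 12)(6 7) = [4, 1, 2, 3, 9, 5, 7, 6, 8, 12, 10, 11, 0]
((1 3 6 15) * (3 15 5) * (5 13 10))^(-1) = ((1 15)(3 6 13 10 5))^(-1) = (1 15)(3 5 10 13 6)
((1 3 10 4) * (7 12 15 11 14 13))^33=((1 3 10 4)(7 12 15 11 14 13))^33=(1 3 10 4)(7 11)(12 14)(13 15)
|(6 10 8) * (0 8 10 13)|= 4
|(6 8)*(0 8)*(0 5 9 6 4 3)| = |(0 8 4 3)(5 9 6)| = 12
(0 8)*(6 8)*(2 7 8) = (0 6 2 7 8) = [6, 1, 7, 3, 4, 5, 2, 8, 0]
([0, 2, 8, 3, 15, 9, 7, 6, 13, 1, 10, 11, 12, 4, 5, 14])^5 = (1 15 2 14 8 5 13 9 4)(6 7)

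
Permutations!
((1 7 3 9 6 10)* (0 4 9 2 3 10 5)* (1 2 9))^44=(0 10 6 1 3)(2 5 7 9 4)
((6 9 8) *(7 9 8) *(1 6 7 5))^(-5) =((1 6 8 7 9 5))^(-5) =(1 6 8 7 9 5)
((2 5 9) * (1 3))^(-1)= ((1 3)(2 5 9))^(-1)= (1 3)(2 9 5)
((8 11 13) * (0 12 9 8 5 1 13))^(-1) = ((0 12 9 8 11)(1 13 5))^(-1) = (0 11 8 9 12)(1 5 13)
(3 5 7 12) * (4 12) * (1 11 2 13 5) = [0, 11, 13, 1, 12, 7, 6, 4, 8, 9, 10, 2, 3, 5] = (1 11 2 13 5 7 4 12 3)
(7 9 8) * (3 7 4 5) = (3 7 9 8 4 5) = [0, 1, 2, 7, 5, 3, 6, 9, 4, 8]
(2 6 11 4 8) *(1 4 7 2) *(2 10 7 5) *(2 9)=(1 4 8)(2 6 11 5 9)(7 10)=[0, 4, 6, 3, 8, 9, 11, 10, 1, 2, 7, 5]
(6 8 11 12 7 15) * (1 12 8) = (1 12 7 15 6)(8 11) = [0, 12, 2, 3, 4, 5, 1, 15, 11, 9, 10, 8, 7, 13, 14, 6]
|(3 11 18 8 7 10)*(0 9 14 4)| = 12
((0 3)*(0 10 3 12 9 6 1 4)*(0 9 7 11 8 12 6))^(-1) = ((0 6 1 4 9)(3 10)(7 11 8 12))^(-1) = (0 9 4 1 6)(3 10)(7 12 8 11)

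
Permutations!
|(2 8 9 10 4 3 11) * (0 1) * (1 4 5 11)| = |(0 4 3 1)(2 8 9 10 5 11)| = 12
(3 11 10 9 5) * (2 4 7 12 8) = (2 4 7 12 8)(3 11 10 9 5) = [0, 1, 4, 11, 7, 3, 6, 12, 2, 5, 9, 10, 8]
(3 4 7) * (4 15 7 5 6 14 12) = (3 15 7)(4 5 6 14 12) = [0, 1, 2, 15, 5, 6, 14, 3, 8, 9, 10, 11, 4, 13, 12, 7]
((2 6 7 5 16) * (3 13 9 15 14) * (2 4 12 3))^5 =((2 6 7 5 16 4 12 3 13 9 15 14))^5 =(2 4 15 5 13 6 12 14 16 9 7 3)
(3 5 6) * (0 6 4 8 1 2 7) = (0 6 3 5 4 8 1 2 7) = [6, 2, 7, 5, 8, 4, 3, 0, 1]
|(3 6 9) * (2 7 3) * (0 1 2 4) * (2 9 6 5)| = 4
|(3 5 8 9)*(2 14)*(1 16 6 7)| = |(1 16 6 7)(2 14)(3 5 8 9)| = 4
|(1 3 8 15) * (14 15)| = |(1 3 8 14 15)| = 5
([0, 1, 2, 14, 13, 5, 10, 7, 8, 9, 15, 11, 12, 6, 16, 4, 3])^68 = [0, 1, 2, 16, 10, 5, 4, 7, 8, 9, 13, 11, 12, 15, 3, 6, 14]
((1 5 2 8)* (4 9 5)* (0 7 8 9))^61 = (0 7 8 1 4)(2 9 5)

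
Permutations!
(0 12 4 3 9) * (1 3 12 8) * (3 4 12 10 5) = (12)(0 8 1 4 10 5 3 9) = [8, 4, 2, 9, 10, 3, 6, 7, 1, 0, 5, 11, 12]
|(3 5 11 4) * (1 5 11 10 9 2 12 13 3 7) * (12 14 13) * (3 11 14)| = 11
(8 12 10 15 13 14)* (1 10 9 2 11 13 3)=[0, 10, 11, 1, 4, 5, 6, 7, 12, 2, 15, 13, 9, 14, 8, 3]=(1 10 15 3)(2 11 13 14 8 12 9)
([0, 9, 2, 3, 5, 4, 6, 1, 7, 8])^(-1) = (1 7 8 9)(4 5)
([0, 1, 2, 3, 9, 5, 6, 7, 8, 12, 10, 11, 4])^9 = [0, 1, 2, 3, 4, 5, 6, 7, 8, 9, 10, 11, 12]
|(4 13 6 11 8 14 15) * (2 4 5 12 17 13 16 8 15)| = 35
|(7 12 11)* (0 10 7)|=5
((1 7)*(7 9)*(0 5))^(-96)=((0 5)(1 9 7))^(-96)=(9)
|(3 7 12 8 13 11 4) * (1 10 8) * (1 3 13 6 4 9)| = 24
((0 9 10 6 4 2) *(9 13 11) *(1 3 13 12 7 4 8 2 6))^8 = (0 12 7 4 6 8 2)(1 13 9)(3 11 10)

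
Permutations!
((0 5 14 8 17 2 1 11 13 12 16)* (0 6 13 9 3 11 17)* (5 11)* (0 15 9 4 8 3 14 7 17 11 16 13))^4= (0 16 6)(1 15 5)(2 8 3)(4 14 17)(7 11 9)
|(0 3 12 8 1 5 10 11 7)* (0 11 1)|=12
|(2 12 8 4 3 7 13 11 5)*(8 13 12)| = |(2 8 4 3 7 12 13 11 5)| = 9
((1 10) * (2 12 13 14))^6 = (2 13)(12 14)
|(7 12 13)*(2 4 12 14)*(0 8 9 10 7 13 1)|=10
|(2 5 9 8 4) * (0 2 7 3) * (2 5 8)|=|(0 5 9 2 8 4 7 3)|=8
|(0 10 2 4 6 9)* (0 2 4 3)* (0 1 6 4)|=10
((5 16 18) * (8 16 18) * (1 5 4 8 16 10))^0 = ((1 5 18 4 8 10))^0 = (18)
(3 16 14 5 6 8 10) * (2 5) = (2 5 6 8 10 3 16 14) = [0, 1, 5, 16, 4, 6, 8, 7, 10, 9, 3, 11, 12, 13, 2, 15, 14]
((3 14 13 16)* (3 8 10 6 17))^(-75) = ((3 14 13 16 8 10 6 17))^(-75) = (3 10 13 17 8 14 6 16)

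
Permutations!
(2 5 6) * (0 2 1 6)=(0 2 5)(1 6)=[2, 6, 5, 3, 4, 0, 1]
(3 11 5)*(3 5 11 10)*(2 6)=(11)(2 6)(3 10)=[0, 1, 6, 10, 4, 5, 2, 7, 8, 9, 3, 11]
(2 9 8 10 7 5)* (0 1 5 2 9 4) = (0 1 5 9 8 10 7 2 4) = [1, 5, 4, 3, 0, 9, 6, 2, 10, 8, 7]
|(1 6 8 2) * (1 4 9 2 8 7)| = |(1 6 7)(2 4 9)| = 3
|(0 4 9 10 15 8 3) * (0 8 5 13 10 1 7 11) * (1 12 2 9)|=60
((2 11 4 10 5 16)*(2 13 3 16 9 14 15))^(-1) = (2 15 14 9 5 10 4 11)(3 13 16)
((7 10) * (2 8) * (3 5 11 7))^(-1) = (2 8)(3 10 7 11 5)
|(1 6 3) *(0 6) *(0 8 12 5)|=7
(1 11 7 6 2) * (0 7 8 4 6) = (0 7)(1 11 8 4 6 2) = [7, 11, 1, 3, 6, 5, 2, 0, 4, 9, 10, 8]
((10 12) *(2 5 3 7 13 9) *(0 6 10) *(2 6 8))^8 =((0 8 2 5 3 7 13 9 6 10 12))^8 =(0 6 7 2 12 9 3 8 10 13 5)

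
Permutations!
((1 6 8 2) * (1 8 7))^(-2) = ((1 6 7)(2 8))^(-2) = (8)(1 6 7)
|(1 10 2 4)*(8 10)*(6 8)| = |(1 6 8 10 2 4)| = 6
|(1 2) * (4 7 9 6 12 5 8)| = 14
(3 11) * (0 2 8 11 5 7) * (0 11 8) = (0 2)(3 5 7 11) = [2, 1, 0, 5, 4, 7, 6, 11, 8, 9, 10, 3]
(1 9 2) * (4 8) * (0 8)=(0 8 4)(1 9 2)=[8, 9, 1, 3, 0, 5, 6, 7, 4, 2]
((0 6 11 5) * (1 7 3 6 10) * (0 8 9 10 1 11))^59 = ((0 1 7 3 6)(5 8 9 10 11))^59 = (0 6 3 7 1)(5 11 10 9 8)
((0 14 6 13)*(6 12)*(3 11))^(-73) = ((0 14 12 6 13)(3 11))^(-73) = (0 12 13 14 6)(3 11)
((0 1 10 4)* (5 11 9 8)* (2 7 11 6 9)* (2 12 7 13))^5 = ((0 1 10 4)(2 13)(5 6 9 8)(7 11 12))^5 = (0 1 10 4)(2 13)(5 6 9 8)(7 12 11)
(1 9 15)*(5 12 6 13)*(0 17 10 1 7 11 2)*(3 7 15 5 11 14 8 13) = [17, 9, 0, 7, 4, 12, 3, 14, 13, 5, 1, 2, 6, 11, 8, 15, 16, 10] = (0 17 10 1 9 5 12 6 3 7 14 8 13 11 2)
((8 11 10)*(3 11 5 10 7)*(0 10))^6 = (11)(0 8)(5 10)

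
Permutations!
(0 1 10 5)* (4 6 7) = (0 1 10 5)(4 6 7) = [1, 10, 2, 3, 6, 0, 7, 4, 8, 9, 5]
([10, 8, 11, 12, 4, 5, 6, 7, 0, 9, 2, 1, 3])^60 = [0, 1, 2, 3, 4, 5, 6, 7, 8, 9, 10, 11, 12]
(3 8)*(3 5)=[0, 1, 2, 8, 4, 3, 6, 7, 5]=(3 8 5)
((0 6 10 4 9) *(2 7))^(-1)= ((0 6 10 4 9)(2 7))^(-1)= (0 9 4 10 6)(2 7)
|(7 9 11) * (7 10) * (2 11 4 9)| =4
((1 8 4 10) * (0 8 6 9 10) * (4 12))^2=(0 12)(1 9)(4 8)(6 10)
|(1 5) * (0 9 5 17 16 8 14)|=8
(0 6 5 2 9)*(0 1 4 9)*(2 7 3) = (0 6 5 7 3 2)(1 4 9) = [6, 4, 0, 2, 9, 7, 5, 3, 8, 1]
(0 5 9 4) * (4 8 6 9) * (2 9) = (0 5 4)(2 9 8 6) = [5, 1, 9, 3, 0, 4, 2, 7, 6, 8]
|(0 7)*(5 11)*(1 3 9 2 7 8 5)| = 9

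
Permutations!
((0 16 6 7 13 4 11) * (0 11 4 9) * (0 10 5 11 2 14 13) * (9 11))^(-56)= ((0 16 6 7)(2 14 13 11)(5 9 10))^(-56)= (16)(5 9 10)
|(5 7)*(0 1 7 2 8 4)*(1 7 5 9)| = 8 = |(0 7 9 1 5 2 8 4)|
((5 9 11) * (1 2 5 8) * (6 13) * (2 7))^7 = (6 13)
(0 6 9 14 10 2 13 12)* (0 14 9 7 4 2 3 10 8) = (0 6 7 4 2 13 12 14 8)(3 10) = [6, 1, 13, 10, 2, 5, 7, 4, 0, 9, 3, 11, 14, 12, 8]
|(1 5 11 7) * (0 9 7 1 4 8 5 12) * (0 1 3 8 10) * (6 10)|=|(0 9 7 4 6 10)(1 12)(3 8 5 11)|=12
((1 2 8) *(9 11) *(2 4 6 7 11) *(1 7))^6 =(2 8 7 11 9)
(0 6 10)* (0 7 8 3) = (0 6 10 7 8 3) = [6, 1, 2, 0, 4, 5, 10, 8, 3, 9, 7]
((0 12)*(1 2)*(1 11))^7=(0 12)(1 2 11)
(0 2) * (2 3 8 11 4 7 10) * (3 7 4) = (0 7 10 2)(3 8 11) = [7, 1, 0, 8, 4, 5, 6, 10, 11, 9, 2, 3]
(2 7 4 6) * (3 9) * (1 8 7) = (1 8 7 4 6 2)(3 9) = [0, 8, 1, 9, 6, 5, 2, 4, 7, 3]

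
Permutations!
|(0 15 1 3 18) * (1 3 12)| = |(0 15 3 18)(1 12)| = 4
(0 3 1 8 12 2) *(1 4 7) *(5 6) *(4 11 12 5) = (0 3 11 12 2)(1 8 5 6 4 7) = [3, 8, 0, 11, 7, 6, 4, 1, 5, 9, 10, 12, 2]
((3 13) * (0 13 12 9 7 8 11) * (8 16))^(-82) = ((0 13 3 12 9 7 16 8 11))^(-82) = (0 11 8 16 7 9 12 3 13)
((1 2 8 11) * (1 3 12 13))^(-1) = (1 13 12 3 11 8 2)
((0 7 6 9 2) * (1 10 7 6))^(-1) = (0 2 9 6)(1 7 10)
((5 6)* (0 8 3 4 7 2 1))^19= ((0 8 3 4 7 2 1)(5 6))^19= (0 2 4 8 1 7 3)(5 6)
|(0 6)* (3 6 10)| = 4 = |(0 10 3 6)|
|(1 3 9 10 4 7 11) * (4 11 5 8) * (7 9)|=|(1 3 7 5 8 4 9 10 11)|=9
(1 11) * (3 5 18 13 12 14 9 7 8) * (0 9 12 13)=(0 9 7 8 3 5 18)(1 11)(12 14)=[9, 11, 2, 5, 4, 18, 6, 8, 3, 7, 10, 1, 14, 13, 12, 15, 16, 17, 0]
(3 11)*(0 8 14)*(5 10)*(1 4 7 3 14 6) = [8, 4, 2, 11, 7, 10, 1, 3, 6, 9, 5, 14, 12, 13, 0] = (0 8 6 1 4 7 3 11 14)(5 10)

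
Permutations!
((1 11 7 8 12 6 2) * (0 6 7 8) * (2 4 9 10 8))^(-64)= ((0 6 4 9 10 8 12 7)(1 11 2))^(-64)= (12)(1 2 11)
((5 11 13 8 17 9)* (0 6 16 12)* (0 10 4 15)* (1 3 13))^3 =(0 12 15 16 4 6 10)(1 8 5 3 17 11 13 9)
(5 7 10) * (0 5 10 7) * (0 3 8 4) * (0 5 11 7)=(0 11 7)(3 8 4 5)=[11, 1, 2, 8, 5, 3, 6, 0, 4, 9, 10, 7]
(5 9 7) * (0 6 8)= (0 6 8)(5 9 7)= [6, 1, 2, 3, 4, 9, 8, 5, 0, 7]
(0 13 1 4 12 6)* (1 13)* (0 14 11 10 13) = (0 1 4 12 6 14 11 10 13) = [1, 4, 2, 3, 12, 5, 14, 7, 8, 9, 13, 10, 6, 0, 11]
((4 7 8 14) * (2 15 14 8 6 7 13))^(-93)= ((2 15 14 4 13)(6 7))^(-93)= (2 14 13 15 4)(6 7)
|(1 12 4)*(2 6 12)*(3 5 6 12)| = |(1 2 12 4)(3 5 6)| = 12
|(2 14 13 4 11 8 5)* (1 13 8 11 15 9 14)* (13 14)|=20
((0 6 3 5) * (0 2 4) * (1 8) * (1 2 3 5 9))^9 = (9)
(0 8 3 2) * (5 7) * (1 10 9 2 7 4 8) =(0 1 10 9 2)(3 7 5 4 8) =[1, 10, 0, 7, 8, 4, 6, 5, 3, 2, 9]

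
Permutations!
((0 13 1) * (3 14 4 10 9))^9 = (3 9 10 4 14)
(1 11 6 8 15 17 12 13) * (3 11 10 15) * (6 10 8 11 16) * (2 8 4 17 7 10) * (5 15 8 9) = (1 4 17 12 13)(2 9 5 15 7 10 8 3 16 6 11) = [0, 4, 9, 16, 17, 15, 11, 10, 3, 5, 8, 2, 13, 1, 14, 7, 6, 12]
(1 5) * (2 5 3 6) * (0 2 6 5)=[2, 3, 0, 5, 4, 1, 6]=(6)(0 2)(1 3 5)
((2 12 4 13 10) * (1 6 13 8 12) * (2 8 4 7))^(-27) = (1 12 13 2 8 6 7 10)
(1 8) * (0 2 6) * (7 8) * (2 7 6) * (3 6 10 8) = [7, 10, 2, 6, 4, 5, 0, 3, 1, 9, 8] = (0 7 3 6)(1 10 8)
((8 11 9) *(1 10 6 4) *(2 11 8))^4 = (2 11 9)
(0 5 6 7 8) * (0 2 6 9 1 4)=[5, 4, 6, 3, 0, 9, 7, 8, 2, 1]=(0 5 9 1 4)(2 6 7 8)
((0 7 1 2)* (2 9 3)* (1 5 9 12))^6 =(12) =((0 7 5 9 3 2)(1 12))^6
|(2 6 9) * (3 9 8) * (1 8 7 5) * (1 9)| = |(1 8 3)(2 6 7 5 9)| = 15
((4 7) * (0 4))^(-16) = (0 7 4)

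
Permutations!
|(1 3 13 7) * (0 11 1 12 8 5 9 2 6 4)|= 13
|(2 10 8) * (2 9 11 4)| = 6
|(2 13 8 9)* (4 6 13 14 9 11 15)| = |(2 14 9)(4 6 13 8 11 15)| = 6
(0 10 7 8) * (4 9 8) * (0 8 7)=(0 10)(4 9 7)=[10, 1, 2, 3, 9, 5, 6, 4, 8, 7, 0]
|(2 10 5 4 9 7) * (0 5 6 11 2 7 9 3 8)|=20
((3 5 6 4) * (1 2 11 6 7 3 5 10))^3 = ((1 2 11 6 4 5 7 3 10))^3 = (1 6 7)(2 4 3)(5 10 11)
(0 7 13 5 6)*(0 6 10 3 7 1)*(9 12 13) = [1, 0, 2, 7, 4, 10, 6, 9, 8, 12, 3, 11, 13, 5] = (0 1)(3 7 9 12 13 5 10)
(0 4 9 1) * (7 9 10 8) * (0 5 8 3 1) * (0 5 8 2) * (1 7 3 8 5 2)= [4, 5, 0, 7, 10, 1, 6, 9, 3, 2, 8]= (0 4 10 8 3 7 9 2)(1 5)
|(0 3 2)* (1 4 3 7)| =6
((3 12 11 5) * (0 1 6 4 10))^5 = (3 12 11 5)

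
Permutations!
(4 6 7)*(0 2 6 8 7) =[2, 1, 6, 3, 8, 5, 0, 4, 7] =(0 2 6)(4 8 7)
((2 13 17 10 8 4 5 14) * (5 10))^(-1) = (2 14 5 17 13)(4 8 10)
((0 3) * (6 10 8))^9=(10)(0 3)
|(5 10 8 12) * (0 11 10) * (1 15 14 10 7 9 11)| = 24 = |(0 1 15 14 10 8 12 5)(7 9 11)|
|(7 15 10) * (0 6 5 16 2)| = 15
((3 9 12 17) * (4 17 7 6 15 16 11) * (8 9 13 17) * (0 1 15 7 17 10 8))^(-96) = ((0 1 15 16 11 4)(3 13 10 8 9 12 17)(6 7))^(-96) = (3 10 9 17 13 8 12)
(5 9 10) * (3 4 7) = (3 4 7)(5 9 10) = [0, 1, 2, 4, 7, 9, 6, 3, 8, 10, 5]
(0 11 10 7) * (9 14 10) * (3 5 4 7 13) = (0 11 9 14 10 13 3 5 4 7) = [11, 1, 2, 5, 7, 4, 6, 0, 8, 14, 13, 9, 12, 3, 10]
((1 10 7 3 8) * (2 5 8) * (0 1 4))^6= ((0 1 10 7 3 2 5 8 4))^6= (0 5 7)(1 8 3)(2 10 4)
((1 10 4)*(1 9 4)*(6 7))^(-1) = ((1 10)(4 9)(6 7))^(-1) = (1 10)(4 9)(6 7)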